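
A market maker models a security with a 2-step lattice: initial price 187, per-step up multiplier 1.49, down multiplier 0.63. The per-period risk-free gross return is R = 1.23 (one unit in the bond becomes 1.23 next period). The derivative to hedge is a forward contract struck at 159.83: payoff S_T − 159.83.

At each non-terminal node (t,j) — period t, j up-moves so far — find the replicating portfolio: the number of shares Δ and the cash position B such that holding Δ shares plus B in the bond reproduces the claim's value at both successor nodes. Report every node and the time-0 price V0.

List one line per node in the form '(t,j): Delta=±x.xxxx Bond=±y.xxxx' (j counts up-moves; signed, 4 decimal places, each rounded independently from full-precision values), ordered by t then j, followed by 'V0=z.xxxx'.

(0,0): Delta=1.0000 Bond=-105.6448
(1,0): Delta=1.0000 Bond=-129.9431
(1,1): Delta=1.0000 Bond=-129.9431
V0=81.3552

The replicating-portfolio and risk-neutral prices coincide; use p* = (1.23−0.63)/(1.49−0.63) = 0.6977 for the latter.
At expiry t=2: V(2,0)=-85.6097, V(2,1)=15.7069, V(2,2)=255.3287
Node (1,0) S=117.8100: V=(p*·15.7069+(1−p*)·-85.6097)/1.23=-12.1331; Δ=(15.7069−-85.6097)/(175.5369−74.2203)=1.0000; B=V−Δ·S=-129.9431
Node (1,1) S=278.6300: V=(p*·255.3287+(1−p*)·15.7069)/1.23=148.6869; Δ=(255.3287−15.7069)/(415.1587−175.5369)=1.0000; B=V−Δ·S=-129.9431
Node (0,0) S=187.0000: V=(p*·148.6869+(1−p*)·-12.1331)/1.23=81.3552; Δ=(148.6869−-12.1331)/(278.6300−117.8100)=1.0000; B=V−Δ·S=-105.6448
Each (Δ,B) replicates both successor values, so the strategy is self-financing and V0 is arbitrage-free.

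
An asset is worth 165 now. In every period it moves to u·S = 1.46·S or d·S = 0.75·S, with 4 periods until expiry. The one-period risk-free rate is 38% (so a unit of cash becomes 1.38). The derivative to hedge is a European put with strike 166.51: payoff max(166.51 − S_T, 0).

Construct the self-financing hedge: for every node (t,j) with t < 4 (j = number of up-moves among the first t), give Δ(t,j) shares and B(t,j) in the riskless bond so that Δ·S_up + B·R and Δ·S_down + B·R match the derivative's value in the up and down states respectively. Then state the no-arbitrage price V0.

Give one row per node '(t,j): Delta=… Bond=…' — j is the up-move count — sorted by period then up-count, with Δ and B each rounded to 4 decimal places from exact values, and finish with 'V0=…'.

The replicating-portfolio and risk-neutral prices coincide; use p* = (1.38−0.75)/(1.46−0.75) = 0.8873 for the latter.
Terminal values V(4,·): V(4,0)=114.3030, V(4,1)=64.8803, V(4,2)=0.0000, V(4,3)=0.0000, V(4,4)=0.0000
Node (3,0) S=69.6094: V=(p*·64.8803+(1−p*)·114.3030)/1.38=51.0500; Δ=(64.8803−114.3030)/(101.6297−52.2070)=-1.0000; B=V−Δ·S=120.6594
Node (3,1) S=135.5062: V=(p*·0.0000+(1−p*)·64.8803)/1.38=5.2974; Δ=(0.0000−64.8803)/(197.8391−101.6297)=-0.6744; B=V−Δ·S=96.6782
Node (3,2) S=263.7855: V=(p*·0.0000+(1−p*)·0.0000)/1.38=0.0000; Δ=(0.0000−0.0000)/(385.1268−197.8391)=0.0000; B=V−Δ·S=0.0000
Node (3,3) S=513.5024: V=(p*·0.0000+(1−p*)·0.0000)/1.38=0.0000; Δ=(0.0000−0.0000)/(749.7136−385.1268)=0.0000; B=V−Δ·S=0.0000
Node (2,0) S=92.8125: V=(p*·5.2974+(1−p*)·51.0500)/1.38=7.5744; Δ=(5.2974−51.0500)/(135.5062−69.6094)=-0.6943; B=V−Δ·S=72.0147
Node (2,1) S=180.6750: V=(p*·0.0000+(1−p*)·5.2974)/1.38=0.4325; Δ=(0.0000−5.2974)/(263.7855−135.5063)=-0.0413; B=V−Δ·S=7.8937
Node (2,2) S=351.7140: V=(p*·0.0000+(1−p*)·0.0000)/1.38=0.0000; Δ=(0.0000−0.0000)/(513.5024−263.7855)=0.0000; B=V−Δ·S=0.0000
Node (1,0) S=123.7500: V=(p*·0.4325+(1−p*)·7.5744)/1.38=0.8966; Δ=(0.4325−7.5744)/(180.6750−92.8125)=-0.0813; B=V−Δ·S=10.9555
Node (1,1) S=240.9000: V=(p*·0.0000+(1−p*)·0.4325)/1.38=0.0353; Δ=(0.0000−0.4325)/(351.7140−180.6750)=-0.0025; B=V−Δ·S=0.6445
Node (0,0) S=165.0000: V=(p*·0.0353+(1−p*)·0.8966)/1.38=0.0959; Δ=(0.0353−0.8966)/(240.9000−123.7500)=-0.0074; B=V−Δ·S=1.3089
Root portfolio cost Δ·165+B reproduces V0=0.0959.

(0,0): Delta=-0.0074 Bond=1.3089
(1,0): Delta=-0.0813 Bond=10.9555
(1,1): Delta=-0.0025 Bond=0.6445
(2,0): Delta=-0.6943 Bond=72.0147
(2,1): Delta=-0.0413 Bond=7.8937
(2,2): Delta=0.0000 Bond=0.0000
(3,0): Delta=-1.0000 Bond=120.6594
(3,1): Delta=-0.6744 Bond=96.6782
(3,2): Delta=0.0000 Bond=0.0000
(3,3): Delta=0.0000 Bond=0.0000
V0=0.0959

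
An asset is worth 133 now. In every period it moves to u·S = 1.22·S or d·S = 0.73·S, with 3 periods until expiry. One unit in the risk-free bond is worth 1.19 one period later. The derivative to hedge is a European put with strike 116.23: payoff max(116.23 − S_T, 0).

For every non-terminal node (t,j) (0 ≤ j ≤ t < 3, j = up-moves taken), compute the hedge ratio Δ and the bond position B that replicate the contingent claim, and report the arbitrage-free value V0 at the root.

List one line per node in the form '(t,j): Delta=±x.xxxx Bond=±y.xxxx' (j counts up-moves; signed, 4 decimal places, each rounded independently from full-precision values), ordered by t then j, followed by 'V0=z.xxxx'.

The replicating-portfolio and risk-neutral prices coincide; use p* = (1.19−0.73)/(1.22−0.73) = 0.9388 for the latter.
Terminal payoffs: V(3,0)=64.4907, V(3,1)=29.7616, V(3,2)=0.0000, V(3,3)=0.0000
Node (2,0) S=70.8757: V=(p*·29.7616+(1−p*)·64.4907)/1.19=26.7966; Δ=(29.7616−64.4907)/(86.4684−51.7393)=-1.0000; B=V−Δ·S=97.6723
Node (2,1) S=118.4498: V=(p*·0.0000+(1−p*)·29.7616)/1.19=1.5312; Δ=(0.0000−29.7616)/(144.5088−86.4684)=-0.5128; B=V−Δ·S=62.2693
Node (2,2) S=197.9572: V=(p*·0.0000+(1−p*)·0.0000)/1.19=0.0000; Δ=(0.0000−0.0000)/(241.5078−144.5088)=0.0000; B=V−Δ·S=0.0000
Node (1,0) S=97.0900: V=(p*·1.5312+(1−p*)·26.7966)/1.19=2.5866; Δ=(1.5312−26.7966)/(118.4498−70.8757)=-0.5311; B=V−Δ·S=54.1486
Node (1,1) S=162.2600: V=(p*·0.0000+(1−p*)·1.5312)/1.19=0.0788; Δ=(0.0000−1.5312)/(197.9572−118.4498)=-0.0193; B=V−Δ·S=3.2037
Node (0,0) S=133.0000: V=(p*·0.0788+(1−p*)·2.5866)/1.19=0.1952; Δ=(0.0788−2.5866)/(162.2600−97.0900)=-0.0385; B=V−Δ·S=5.3133
Self-financing check: at every node Δ·S+B equals the discounted successor values.

(0,0): Delta=-0.0385 Bond=5.3133
(1,0): Delta=-0.5311 Bond=54.1486
(1,1): Delta=-0.0193 Bond=3.2037
(2,0): Delta=-1.0000 Bond=97.6723
(2,1): Delta=-0.5128 Bond=62.2693
(2,2): Delta=0.0000 Bond=0.0000
V0=0.1952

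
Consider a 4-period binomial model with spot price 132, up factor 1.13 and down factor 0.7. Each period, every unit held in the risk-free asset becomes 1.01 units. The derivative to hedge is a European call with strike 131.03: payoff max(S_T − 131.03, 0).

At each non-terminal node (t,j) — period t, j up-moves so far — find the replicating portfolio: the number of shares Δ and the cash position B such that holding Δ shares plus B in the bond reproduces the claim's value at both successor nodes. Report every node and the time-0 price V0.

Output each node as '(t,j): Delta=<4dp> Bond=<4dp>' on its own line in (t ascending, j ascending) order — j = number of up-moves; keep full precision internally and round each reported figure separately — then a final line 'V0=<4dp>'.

(0,0): Delta=0.5418 Bond=-48.7421
(1,0): Delta=0.0294 Bond=-1.8836
(1,1): Delta=0.6647 Bond=-67.5570
(2,0): Delta=0.0000 Bond=0.0000
(2,1): Delta=0.0365 Bond=-2.6388
(2,2): Delta=0.8153 Bond=-93.6237
(3,0): Delta=0.0000 Bond=0.0000
(3,1): Delta=0.0000 Bond=0.0000
(3,2): Delta=0.0452 Bond=-3.6969
(3,3): Delta=1.0000 Bond=-129.7327
V0=22.7774

The replicating-portfolio and risk-neutral prices coincide; use p* = (1.01−0.7)/(1.13−0.7) = 0.7209 for the latter.
Terminal values V(4,·): V(4,0)=0.0000, V(4,1)=0.0000, V(4,2)=0.0000, V(4,3)=2.2937, V(4,4)=84.1925
(3,0): S=45.2760. Δ = (V_up−V_dn)/(S_up−S_dn) = (0.0000−0.0000)/(51.1619−31.6932) = 0.0000. V = [p*·0.0000 + (1−p*)·0.0000]/1.01 = 0.0000. B = V − Δ·S = 0.0000.
(3,1): S=73.0884. Δ = (V_up−V_dn)/(S_up−S_dn) = (0.0000−0.0000)/(82.5899−51.1619) = 0.0000. V = [p*·0.0000 + (1−p*)·0.0000]/1.01 = 0.0000. B = V − Δ·S = 0.0000.
(3,2): S=117.9856. Δ = (V_up−V_dn)/(S_up−S_dn) = (2.2937−0.0000)/(133.3237−82.5899) = 0.0452. V = [p*·2.2937 + (1−p*)·0.0000]/1.01 = 1.6372. B = V − Δ·S = -3.6969.
(3,3): S=190.4624. Δ = (V_up−V_dn)/(S_up−S_dn) = (84.1925−2.2937)/(215.2225−133.3237) = 1.0000. V = [p*·84.1925 + (1−p*)·2.2937]/1.01 = 60.7297. B = V − Δ·S = -129.7327.
(2,0): S=64.6800. Δ = (V_up−V_dn)/(S_up−S_dn) = (0.0000−0.0000)/(73.0884−45.2760) = 0.0000. V = [p*·0.0000 + (1−p*)·0.0000]/1.01 = 0.0000. B = V − Δ·S = 0.0000.
(2,1): S=104.4120. Δ = (V_up−V_dn)/(S_up−S_dn) = (1.6372−0.0000)/(117.9856−73.0884) = 0.0365. V = [p*·1.6372 + (1−p*)·0.0000]/1.01 = 1.1686. B = V − Δ·S = -2.6388.
(2,2): S=168.5508. Δ = (V_up−V_dn)/(S_up−S_dn) = (60.7297−1.6372)/(190.4624−117.9856) = 0.8153. V = [p*·60.7297 + (1−p*)·1.6372]/1.01 = 43.8008. B = V − Δ·S = -93.6237.
(1,0): S=92.4000. Δ = (V_up−V_dn)/(S_up−S_dn) = (1.1686−0.0000)/(104.4120−64.6800) = 0.0294. V = [p*·1.1686 + (1−p*)·0.0000]/1.01 = 0.8342. B = V − Δ·S = -1.8836.
(1,1): S=149.1600. Δ = (V_up−V_dn)/(S_up−S_dn) = (43.8008−1.1686)/(168.5508−104.4120) = 0.6647. V = [p*·43.8008 + (1−p*)·1.1686]/1.01 = 31.5876. B = V − Δ·S = -67.5570.
(0,0): S=132.0000. Δ = (V_up−V_dn)/(S_up−S_dn) = (31.5876−0.8342)/(149.1600−92.4000) = 0.5418. V = [p*·31.5876 + (1−p*)·0.8342]/1.01 = 22.7774. B = V − Δ·S = -48.7421.
The time-0 hedge costs 22.7774, which is the no-arbitrage price.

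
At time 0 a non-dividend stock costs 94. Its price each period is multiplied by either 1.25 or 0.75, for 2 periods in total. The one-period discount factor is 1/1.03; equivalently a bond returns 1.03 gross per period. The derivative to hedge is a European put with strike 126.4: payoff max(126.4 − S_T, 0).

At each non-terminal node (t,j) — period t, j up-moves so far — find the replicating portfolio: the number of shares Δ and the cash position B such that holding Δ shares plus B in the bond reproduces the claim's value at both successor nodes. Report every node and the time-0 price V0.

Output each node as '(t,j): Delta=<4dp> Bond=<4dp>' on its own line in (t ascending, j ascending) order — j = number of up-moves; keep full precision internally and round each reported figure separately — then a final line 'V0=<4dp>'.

Risk-neutral probability p* = (R−d)/(u−d) = (1.03−0.75)/(1.25−0.75) = 0.5600.
Payoff layer (t=2): V(2,0)=73.5250, V(2,1)=38.2750, V(2,2)=0.0000
  t=1,j=0: stock 70.5000 → up 88.1250 (V=38.2750), down 52.8750 (V=73.5250). Price 52.2184; hedge Δ=-1.0000, bond B=122.7184.
  t=1,j=1: stock 117.5000 → up 146.8750 (V=0.0000), down 88.1250 (V=38.2750). Price 16.3505; hedge Δ=-0.6515, bond B=92.9005.
  t=0,j=0: stock 94.0000 → up 117.5000 (V=16.3505), down 70.5000 (V=52.2184). Price 31.1965; hedge Δ=-0.7631, bond B=102.9324.
Self-financing check: at every node Δ·S+B equals the discounted successor values.

(0,0): Delta=-0.7631 Bond=102.9324
(1,0): Delta=-1.0000 Bond=122.7184
(1,1): Delta=-0.6515 Bond=92.9005
V0=31.1965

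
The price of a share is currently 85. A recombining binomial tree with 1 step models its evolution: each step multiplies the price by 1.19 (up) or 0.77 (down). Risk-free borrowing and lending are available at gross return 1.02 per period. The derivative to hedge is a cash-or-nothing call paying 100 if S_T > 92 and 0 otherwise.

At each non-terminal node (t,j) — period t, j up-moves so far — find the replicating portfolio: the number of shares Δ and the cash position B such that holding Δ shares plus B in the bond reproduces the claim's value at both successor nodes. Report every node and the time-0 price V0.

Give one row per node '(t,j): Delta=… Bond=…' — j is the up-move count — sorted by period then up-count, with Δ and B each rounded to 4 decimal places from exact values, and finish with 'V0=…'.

(0,0): Delta=2.8011 Bond=-179.7386
V0=58.3567

The replicating-portfolio and risk-neutral prices coincide; use p* = (1.02−0.77)/(1.19−0.77) = 0.5952 for the latter.
At expiry t=1: V(1,0)=0.0000, V(1,1)=100.0000
  t=0,j=0: stock 85.0000 → up 101.1500 (V=100.0000), down 65.4500 (V=0.0000). Price 58.3567; hedge Δ=2.8011, bond B=-179.7386.
Check: Δ(0,0)·S0 + B(0,0) = 58.3567 = V0.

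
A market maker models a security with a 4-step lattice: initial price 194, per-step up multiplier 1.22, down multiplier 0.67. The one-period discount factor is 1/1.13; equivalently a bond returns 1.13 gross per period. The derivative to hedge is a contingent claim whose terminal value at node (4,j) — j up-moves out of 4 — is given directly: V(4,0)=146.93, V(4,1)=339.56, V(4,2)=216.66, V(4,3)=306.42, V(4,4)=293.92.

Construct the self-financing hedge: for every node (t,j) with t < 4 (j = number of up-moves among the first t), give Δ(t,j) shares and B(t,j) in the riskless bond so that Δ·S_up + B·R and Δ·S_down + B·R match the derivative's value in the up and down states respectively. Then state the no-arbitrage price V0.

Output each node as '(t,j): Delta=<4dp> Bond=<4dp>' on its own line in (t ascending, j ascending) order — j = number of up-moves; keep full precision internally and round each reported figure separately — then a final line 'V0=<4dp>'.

(0,0): Delta=0.1046 Bond=157.9393
(1,0): Delta=0.3758 Bond=143.2137
(1,1): Delta=0.0754 Bond=185.3696
(2,0): Delta=-1.3167 Bond=309.2301
(2,1): Delta=0.5577 Bond=132.9926
(2,2): Delta=0.0236 Bond=224.4302
(3,0): Delta=6.0025 Bond=-77.6357
(3,1): Delta=-2.1032 Bond=432.9863
(3,2): Delta=0.8436 Bond=94.9699
(3,3): Delta=-0.0645 Bond=284.6436
V0=178.2228

Since d<R<u, set p* = (R−d)/(u−d) = 0.8364; price each node as the discounted p*-expectation of its children.
Terminal payoffs: V(4,0)=146.9300, V(4,1)=339.5600, V(4,2)=216.6600, V(4,3)=306.4200, V(4,4)=293.9200
Node (3,0) S=58.3480: V=(p*·339.5600+(1−p*)·146.9300)/1.13=272.6006; Δ=(339.5600−146.9300)/(71.1846−39.0932)=6.0025; B=V−Δ·S=-77.6357
Node (3,1) S=106.2457: V=(p*·216.6600+(1−p*)·339.5600)/1.13=209.5318; Δ=(216.6600−339.5600)/(129.6197−71.1846)=-2.1032; B=V−Δ·S=432.9863
Node (3,2) S=193.4622: V=(p*·306.4200+(1−p*)·216.6600)/1.13=258.1699; Δ=(306.4200−216.6600)/(236.0239−129.6197)=0.8436; B=V−Δ·S=94.9699
Node (3,3) S=352.2745: V=(p*·293.9200+(1−p*)·306.4200)/1.13=261.9163; Δ=(293.9200−306.4200)/(429.7749−236.0239)=-0.0645; B=V−Δ·S=284.6436
Node (2,0) S=87.0866: V=(p*·209.5318+(1−p*)·272.6006)/1.13=194.5594; Δ=(209.5318−272.6006)/(106.2457−58.3480)=-1.3167; B=V−Δ·S=309.2301
Node (2,1) S=158.5756: V=(p*·258.1699+(1−p*)·209.5318)/1.13=221.4256; Δ=(258.1699−209.5318)/(193.4622−106.2457)=0.5577; B=V−Δ·S=132.9926
Node (2,2) S=288.7496: V=(p*·261.9163+(1−p*)·258.1699)/1.13=231.2418; Δ=(261.9163−258.1699)/(352.2745−193.4622)=0.0236; B=V−Δ·S=224.4302
Node (1,0) S=129.9800: V=(p*·221.4256+(1−p*)·194.5594)/1.13=192.0614; Δ=(221.4256−194.5594)/(158.5756−87.0866)=0.3758; B=V−Δ·S=143.2137
Node (1,1) S=236.6800: V=(p*·231.2418+(1−p*)·221.4256)/1.13=203.2173; Δ=(231.2418−221.4256)/(288.7496−158.5756)=0.0754; B=V−Δ·S=185.3696
Node (0,0) S=194.0000: V=(p*·203.2173+(1−p*)·192.0614)/1.13=178.2228; Δ=(203.2173−192.0614)/(236.6800−129.9800)=0.1046; B=V−Δ·S=157.9393
The time-0 hedge costs 178.2228, which is the no-arbitrage price.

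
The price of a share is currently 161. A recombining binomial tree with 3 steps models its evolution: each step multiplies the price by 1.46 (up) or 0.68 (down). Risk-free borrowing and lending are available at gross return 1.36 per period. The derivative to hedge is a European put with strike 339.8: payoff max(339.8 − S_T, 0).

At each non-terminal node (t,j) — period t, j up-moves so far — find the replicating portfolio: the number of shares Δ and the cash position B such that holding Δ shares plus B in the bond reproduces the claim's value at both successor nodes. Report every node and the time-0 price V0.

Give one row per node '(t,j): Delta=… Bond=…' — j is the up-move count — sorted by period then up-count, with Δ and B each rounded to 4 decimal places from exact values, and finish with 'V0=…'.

Since d<R<u, set p* = (R−d)/(u−d) = 0.8718; price each node as the discounted p*-expectation of its children.
Payoff layer (t=3): V(3,0)=289.1764, V(3,1)=231.1083, V(3,2)=106.4324, V(3,3)=0.0000
(2,0): S=74.4464. Δ = (V_up−V_dn)/(S_up−S_dn) = (231.1083−289.1764)/(108.6917−50.6236) = -1.0000. V = [p*·231.1083 + (1−p*)·289.1764]/1.36 = 175.4065. B = V − Δ·S = 249.8529.
(2,1): S=159.8408. Δ = (V_up−V_dn)/(S_up−S_dn) = (106.4324−231.1083)/(233.3676−108.6917) = -1.0000. V = [p*·106.4324 + (1−p*)·231.1083]/1.36 = 90.0121. B = V − Δ·S = 249.8529.
(2,2): S=343.1876. Δ = (V_up−V_dn)/(S_up−S_dn) = (0.0000−106.4324)/(501.0539−233.3676) = -0.3976. V = [p*·0.0000 + (1−p*)·106.4324]/1.36 = 10.0332. B = V − Δ·S = 146.4851.
(1,0): S=109.4800. Δ = (V_up−V_dn)/(S_up−S_dn) = (90.0121−175.4065)/(159.8408−74.4464) = -1.0000. V = [p*·90.0121 + (1−p*)·175.4065]/1.36 = 74.2354. B = V − Δ·S = 183.7154.
(1,1): S=235.0600. Δ = (V_up−V_dn)/(S_up−S_dn) = (10.0332−90.0121)/(343.1876−159.8408) = -0.4362. V = [p*·10.0332 + (1−p*)·90.0121]/1.36 = 14.9169. B = V − Δ·S = 117.4539.
(0,0): S=161.0000. Δ = (V_up−V_dn)/(S_up−S_dn) = (14.9169−74.2354)/(235.0600−109.4800) = -0.4724. V = [p*·14.9169 + (1−p*)·74.2354]/1.36 = 16.5601. B = V − Δ·S = 92.6096.
Self-financing check: at every node Δ·S+B equals the discounted successor values.

(0,0): Delta=-0.4724 Bond=92.6096
(1,0): Delta=-1.0000 Bond=183.7154
(1,1): Delta=-0.4362 Bond=117.4539
(2,0): Delta=-1.0000 Bond=249.8529
(2,1): Delta=-1.0000 Bond=249.8529
(2,2): Delta=-0.3976 Bond=146.4851
V0=16.5601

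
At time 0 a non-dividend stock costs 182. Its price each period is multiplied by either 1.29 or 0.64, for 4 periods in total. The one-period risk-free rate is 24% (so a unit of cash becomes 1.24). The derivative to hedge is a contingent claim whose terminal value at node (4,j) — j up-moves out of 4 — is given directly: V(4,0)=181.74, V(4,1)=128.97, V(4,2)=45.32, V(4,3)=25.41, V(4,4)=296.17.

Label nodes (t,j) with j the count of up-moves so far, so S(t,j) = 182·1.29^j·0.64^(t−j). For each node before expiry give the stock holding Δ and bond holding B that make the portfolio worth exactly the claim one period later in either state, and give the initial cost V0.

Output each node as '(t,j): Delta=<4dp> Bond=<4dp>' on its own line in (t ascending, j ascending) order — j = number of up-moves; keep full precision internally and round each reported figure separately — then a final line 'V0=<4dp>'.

(0,0): Delta=0.9206 Bond=-73.3279
(1,0): Delta=-0.2505 Bond=45.4805
(1,1): Delta=0.9690 Bond=-102.2938
(2,0): Delta=-1.3527 Bond=138.5623
(2,1): Delta=-0.2049 Bond=49.5486
(2,2): Delta=1.0176 Bond=-141.5438
(3,0): Delta=-1.7016 Bond=188.4663
(3,1): Delta=-1.3382 Bond=170.4299
(3,2): Delta=-0.1580 Bond=52.3578
(3,3): Delta=1.0662 Bond=-194.5036
V0=94.2260

Since d<R<u, set p* = (R−d)/(u−d) = 0.9231; price each node as the discounted p*-expectation of its children.
Terminal values V(4,·): V(4,0)=181.7400, V(4,1)=128.9700, V(4,2)=45.3200, V(4,3)=25.4100, V(4,4)=296.1700
(3,0): S=47.7102. Δ = (V_up−V_dn)/(S_up−S_dn) = (128.9700−181.7400)/(61.5462−30.5345) = -1.7016. V = [p*·128.9700 + (1−p*)·181.7400]/1.24 = 107.2816. B = V − Δ·S = 188.4663.
(3,1): S=96.1659. Δ = (V_up−V_dn)/(S_up−S_dn) = (45.3200−128.9700)/(124.0540−61.5462) = -1.3382. V = [p*·45.3200 + (1−p*)·128.9700]/1.24 = 41.7376. B = V − Δ·S = 170.4299.
(3,2): S=193.8344. Δ = (V_up−V_dn)/(S_up−S_dn) = (25.4100−45.3200)/(250.0463−124.0540) = -0.1580. V = [p*·25.4100 + (1−p*)·45.3200]/1.24 = 21.7270. B = V − Δ·S = 52.3578.
(3,3): S=390.6974. Δ = (V_up−V_dn)/(S_up−S_dn) = (296.1700−25.4100)/(503.9996−250.0463) = 1.0662. V = [p*·296.1700 + (1−p*)·25.4100]/1.24 = 222.0502. B = V − Δ·S = -194.5036.
(2,0): S=74.5472. Δ = (V_up−V_dn)/(S_up−S_dn) = (41.7376−107.2816)/(96.1659−47.7102) = -1.3527. V = [p*·41.7376 + (1−p*)·107.2816]/1.24 = 37.7254. B = V − Δ·S = 138.5623.
(2,1): S=150.2592. Δ = (V_up−V_dn)/(S_up−S_dn) = (21.7270−41.7376)/(193.8344−96.1659) = -0.2049. V = [p*·21.7270 + (1−p*)·41.7376]/1.24 = 18.7632. B = V − Δ·S = 49.5486.
(2,2): S=302.8662. Δ = (V_up−V_dn)/(S_up−S_dn) = (222.0502−21.7270)/(390.6974−193.8344) = 1.0176. V = [p*·222.0502 + (1−p*)·21.7270]/1.24 = 166.6458. B = V − Δ·S = -141.5438.
(1,0): S=116.4800. Δ = (V_up−V_dn)/(S_up−S_dn) = (18.7632−37.7254)/(150.2592−74.5472) = -0.2505. V = [p*·18.7632 + (1−p*)·37.7254]/1.24 = 16.3079. B = V − Δ·S = 45.4805.
(1,1): S=234.7800. Δ = (V_up−V_dn)/(S_up−S_dn) = (166.6458−18.7632)/(302.8662−150.2592) = 0.9690. V = [p*·166.6458 + (1−p*)·18.7632]/1.24 = 125.2179. B = V − Δ·S = -102.2938.
(0,0): S=182.0000. Δ = (V_up−V_dn)/(S_up−S_dn) = (125.2179−16.3079)/(234.7800−116.4800) = 0.9206. V = [p*·125.2179 + (1−p*)·16.3079]/1.24 = 94.2260. B = V − Δ·S = -73.3279.
Self-financing check: at every node Δ·S+B equals the discounted successor values.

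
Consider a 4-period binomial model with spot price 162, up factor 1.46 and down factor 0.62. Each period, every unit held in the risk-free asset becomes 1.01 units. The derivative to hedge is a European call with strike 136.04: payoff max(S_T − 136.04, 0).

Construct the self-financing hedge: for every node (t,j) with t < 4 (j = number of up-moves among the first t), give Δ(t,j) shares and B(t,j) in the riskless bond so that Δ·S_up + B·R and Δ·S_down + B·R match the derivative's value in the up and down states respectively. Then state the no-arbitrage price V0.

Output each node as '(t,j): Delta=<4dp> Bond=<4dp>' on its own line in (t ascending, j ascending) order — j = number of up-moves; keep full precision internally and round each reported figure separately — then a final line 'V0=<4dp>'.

(0,0): Delta=0.7385 Bond=-56.4652
(1,0): Delta=0.4422 Bond=-27.2627
(1,1): Delta=0.8838 Bond=-91.3765
(2,0): Delta=0.0000 Bond=0.0000
(2,1): Delta=0.6588 Bond=-59.3069
(2,2): Delta=0.9940 Bond=-130.3480
(3,0): Delta=0.0000 Bond=0.0000
(3,1): Delta=0.0000 Bond=0.0000
(3,2): Delta=0.9817 Bond=-129.0153
(3,3): Delta=1.0000 Bond=-134.6931
V0=63.1783

Risk-neutral probability p* = (R−d)/(u−d) = (1.01−0.62)/(1.46−0.62) = 0.4643.
At expiry t=4: V(4,0)=0.0000, V(4,1)=0.0000, V(4,2)=0.0000, V(4,3)=176.5429, V(4,4)=600.0424
  t=3,j=0: stock 38.6091 → up 56.3693 (V=0.0000), down 23.9377 (V=0.0000). Price 0.0000; hedge Δ=0.0000, bond B=0.0000.
  t=3,j=1: stock 90.9183 → up 132.7407 (V=0.0000), down 56.3693 (V=0.0000). Price 0.0000; hedge Δ=0.0000, bond B=0.0000.
  t=3,j=2: stock 214.0979 → up 312.5829 (V=176.5429), down 132.7407 (V=0.0000). Price 81.1548; hedge Δ=0.9817, bond B=-129.0153.
  t=3,j=3: stock 504.1660 → up 736.0824 (V=600.0424), down 312.5829 (V=176.5429). Price 369.4730; hedge Δ=1.0000, bond B=-134.6931.
  t=2,j=0: stock 62.2728 → up 90.9183 (V=0.0000), down 38.6091 (V=0.0000). Price 0.0000; hedge Δ=0.0000, bond B=0.0000.
  t=2,j=1: stock 146.6424 → up 214.0979 (V=81.1548), down 90.9183 (V=0.0000). Price 37.3060; hedge Δ=0.6588, bond B=-59.3069.
  t=2,j=2: stock 345.3192 → up 504.1660 (V=369.4730), down 214.0979 (V=81.1548). Price 212.8879; hedge Δ=0.9940, bond B=-130.3480.
  t=1,j=0: stock 100.4400 → up 146.6424 (V=37.3060), down 62.2728 (V=0.0000). Price 17.1491; hedge Δ=0.4422, bond B=-27.2627.
  t=1,j=1: stock 236.5200 → up 345.3192 (V=212.8879), down 146.6424 (V=37.3060). Price 117.6497; hedge Δ=0.8838, bond B=-91.3765.
  t=0,j=0: stock 162.0000 → up 236.5200 (V=117.6497), down 100.4400 (V=17.1491). Price 63.1783; hedge Δ=0.7385, bond B=-56.4652.
The time-0 hedge costs 63.1783, which is the no-arbitrage price.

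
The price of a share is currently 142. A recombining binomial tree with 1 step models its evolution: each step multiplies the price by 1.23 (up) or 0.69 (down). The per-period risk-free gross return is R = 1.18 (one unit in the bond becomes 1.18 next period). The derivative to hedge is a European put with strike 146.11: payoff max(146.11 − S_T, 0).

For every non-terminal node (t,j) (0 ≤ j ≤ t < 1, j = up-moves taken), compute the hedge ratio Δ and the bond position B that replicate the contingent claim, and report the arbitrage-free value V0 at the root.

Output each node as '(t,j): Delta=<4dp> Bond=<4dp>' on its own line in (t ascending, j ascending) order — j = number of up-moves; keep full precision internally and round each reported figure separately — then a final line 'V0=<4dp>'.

Under the risk-neutral measure, an up-move has probability p* = (R−d)/(u−d) = 0.9074 and values discount at R = 1.18.
Payoff layer (t=1): V(1,0)=48.1300, V(1,1)=0.0000
Node (0,0) S=142.0000: V=(p*·0.0000+(1−p*)·48.1300)/1.18=3.7767; Δ=(0.0000−48.1300)/(174.6600−97.9800)=-0.6277; B=V−Δ·S=92.9063
The time-0 hedge costs 3.7767, which is the no-arbitrage price.

(0,0): Delta=-0.6277 Bond=92.9063
V0=3.7767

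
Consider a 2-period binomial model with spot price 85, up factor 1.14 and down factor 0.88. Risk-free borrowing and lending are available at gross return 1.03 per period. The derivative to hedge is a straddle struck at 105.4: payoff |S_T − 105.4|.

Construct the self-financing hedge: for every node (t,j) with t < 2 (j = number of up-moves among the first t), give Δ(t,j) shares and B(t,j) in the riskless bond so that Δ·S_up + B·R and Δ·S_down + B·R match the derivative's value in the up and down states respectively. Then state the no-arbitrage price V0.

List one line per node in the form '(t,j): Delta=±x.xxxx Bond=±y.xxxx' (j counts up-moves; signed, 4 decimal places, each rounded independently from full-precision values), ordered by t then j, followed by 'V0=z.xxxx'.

No-arbitrage ⇒ martingale measure with p* = (R−d)/(u−d) = 0.5769.
At expiry t=2: V(2,0)=39.5760, V(2,1)=20.1280, V(2,2)=5.0660
Node (1,0) S=74.8000: V=(p*·20.1280+(1−p*)·39.5760)/1.03=27.5301; Δ=(20.1280−39.5760)/(85.2720−65.8240)=-1.0000; B=V−Δ·S=102.3301
Node (1,1) S=96.9000: V=(p*·5.0660+(1−p*)·20.1280)/1.03=11.1052; Δ=(5.0660−20.1280)/(110.4660−85.2720)=-0.5978; B=V−Δ·S=69.0360
Node (0,0) S=85.0000: V=(p*·11.1052+(1−p*)·27.5301)/1.03=17.5284; Δ=(11.1052−27.5301)/(96.9000−74.8000)=-0.7432; B=V−Δ·S=80.7009
Check: Δ(0,0)·S0 + B(0,0) = 17.5284 = V0.

(0,0): Delta=-0.7432 Bond=80.7009
(1,0): Delta=-1.0000 Bond=102.3301
(1,1): Delta=-0.5978 Bond=69.0360
V0=17.5284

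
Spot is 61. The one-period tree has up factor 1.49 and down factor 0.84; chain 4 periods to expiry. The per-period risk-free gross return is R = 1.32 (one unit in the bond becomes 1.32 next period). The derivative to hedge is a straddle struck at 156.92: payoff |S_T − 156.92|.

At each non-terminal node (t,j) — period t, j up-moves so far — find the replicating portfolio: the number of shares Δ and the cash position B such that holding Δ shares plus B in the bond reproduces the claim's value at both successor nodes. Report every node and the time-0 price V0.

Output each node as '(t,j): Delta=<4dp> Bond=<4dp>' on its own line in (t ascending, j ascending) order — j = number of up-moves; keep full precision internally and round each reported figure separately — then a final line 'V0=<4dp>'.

Risk-neutral probability p* = (R−d)/(u−d) = (1.32−0.84)/(1.49−0.84) = 0.7385.
Payoff layer (t=4): V(4,0)=126.5498, V(4,1)=103.0491, V(4,2)=61.3633, V(4,3)=12.5793, V(4,4)=143.7395
  t=3,j=0: stock 36.1549 → up 53.8709 (V=103.0491), down 30.3702 (V=126.5498). Price 82.7238; hedge Δ=-1.0000, bond B=118.8788.
  t=3,j=1: stock 64.1320 → up 95.5567 (V=61.3633), down 53.8709 (V=103.0491). Price 54.7468; hedge Δ=-1.0000, bond B=118.8788.
  t=3,j=2: stock 113.7579 → up 169.4993 (V=12.5793), down 95.5567 (V=61.3633). Price 19.1956; hedge Δ=-0.6598, bond B=94.2480.
  t=3,j=3: stock 201.7849 → up 300.6595 (V=143.7395), down 169.4993 (V=12.5793). Price 82.9061; hedge Δ=1.0000, bond B=-118.8788.
  t=2,j=0: stock 43.0416 → up 64.1320 (V=54.7468), down 36.1549 (V=82.7238). Price 47.0181; hedge Δ=-1.0000, bond B=90.0597.
  t=2,j=1: stock 76.3476 → up 113.7579 (V=19.1956), down 64.1320 (V=54.7468). Price 21.5861; hedge Δ=-0.7164, bond B=76.2802.
  t=2,j=2: stock 135.4261 → up 201.7849 (V=82.9061), down 113.7579 (V=19.1956). Price 50.1844; hedge Δ=0.7238, bond B=-47.8318.
  t=1,j=0: stock 51.2400 → up 76.3476 (V=21.5861), down 43.0416 (V=47.0181). Price 21.3921; hedge Δ=-0.7636, bond B=60.5182.
  t=1,j=1: stock 90.8900 → up 135.4261 (V=50.1844), down 76.3476 (V=21.5861). Price 32.3521; hedge Δ=0.4841, bond B=-11.6452.
  t=0,j=0: stock 61.0000 → up 90.8900 (V=32.3521), down 51.2400 (V=21.3921). Price 22.3376; hedge Δ=0.2764, bond B=5.4760.
Root portfolio cost Δ·61+B reproduces V0=22.3376.

(0,0): Delta=0.2764 Bond=5.4760
(1,0): Delta=-0.7636 Bond=60.5182
(1,1): Delta=0.4841 Bond=-11.6452
(2,0): Delta=-1.0000 Bond=90.0597
(2,1): Delta=-0.7164 Bond=76.2802
(2,2): Delta=0.7238 Bond=-47.8318
(3,0): Delta=-1.0000 Bond=118.8788
(3,1): Delta=-1.0000 Bond=118.8788
(3,2): Delta=-0.6598 Bond=94.2480
(3,3): Delta=1.0000 Bond=-118.8788
V0=22.3376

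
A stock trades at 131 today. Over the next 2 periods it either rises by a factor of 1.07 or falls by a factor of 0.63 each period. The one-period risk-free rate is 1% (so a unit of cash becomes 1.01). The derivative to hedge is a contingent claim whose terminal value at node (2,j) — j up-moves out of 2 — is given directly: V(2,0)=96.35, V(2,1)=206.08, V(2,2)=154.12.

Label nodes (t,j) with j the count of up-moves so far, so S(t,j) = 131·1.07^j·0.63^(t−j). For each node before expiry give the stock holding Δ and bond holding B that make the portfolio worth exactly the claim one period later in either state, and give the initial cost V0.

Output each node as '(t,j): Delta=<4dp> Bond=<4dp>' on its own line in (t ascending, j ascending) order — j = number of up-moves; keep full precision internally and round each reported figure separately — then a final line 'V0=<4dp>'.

Under the risk-neutral measure, an up-move has probability p* = (R−d)/(u−d) = 0.8636 and values discount at R = 1.01.
Terminal values V(2,·): V(2,0)=96.3500, V(2,1)=206.0800, V(2,2)=154.1200
(1,0): S=82.5300. Δ = (V_up−V_dn)/(S_up−S_dn) = (206.0800−96.3500)/(88.3071−51.9939) = 3.0218. V = [p*·206.0800 + (1−p*)·96.3500]/1.01 = 189.2246. B = V − Δ·S = -60.1618.
(1,1): S=140.1700. Δ = (V_up−V_dn)/(S_up−S_dn) = (154.1200−206.0800)/(149.9819−88.3071) = -0.8425. V = [p*·154.1200 + (1−p*)·206.0800]/1.01 = 159.6094. B = V − Δ·S = 277.7003.
(0,0): S=131.0000. Δ = (V_up−V_dn)/(S_up−S_dn) = (159.6094−189.2246)/(140.1700−82.5300) = -0.5138. V = [p*·159.6094 + (1−p*)·189.2246]/1.01 = 162.0275. B = V − Δ·S = 229.3348.
Each (Δ,B) replicates both successor values, so the strategy is self-financing and V0 is arbitrage-free.

(0,0): Delta=-0.5138 Bond=229.3348
(1,0): Delta=3.0218 Bond=-60.1618
(1,1): Delta=-0.8425 Bond=277.7003
V0=162.0275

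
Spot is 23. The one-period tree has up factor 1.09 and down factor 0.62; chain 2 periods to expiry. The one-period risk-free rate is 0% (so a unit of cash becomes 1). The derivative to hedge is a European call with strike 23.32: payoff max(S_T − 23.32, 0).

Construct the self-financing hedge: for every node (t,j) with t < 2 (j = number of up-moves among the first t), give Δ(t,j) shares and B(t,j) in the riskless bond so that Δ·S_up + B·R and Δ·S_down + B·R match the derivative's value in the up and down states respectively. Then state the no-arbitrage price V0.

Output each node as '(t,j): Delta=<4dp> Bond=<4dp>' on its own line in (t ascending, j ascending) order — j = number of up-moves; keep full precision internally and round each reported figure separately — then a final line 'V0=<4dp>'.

Since d<R<u, set p* = (R−d)/(u−d) = 0.8085; price each node as the discounted p*-expectation of its children.
Terminal values V(2,·): V(2,0)=0.0000, V(2,1)=0.0000, V(2,2)=4.0063
  t=1,j=0: stock 14.2600 → up 15.5434 (V=0.0000), down 8.8412 (V=0.0000). Price 0.0000; hedge Δ=0.0000, bond B=0.0000.
  t=1,j=1: stock 25.0700 → up 27.3263 (V=4.0063), down 15.5434 (V=0.0000). Price 3.2391; hedge Δ=0.3400, bond B=-5.2849.
  t=0,j=0: stock 23.0000 → up 25.0700 (V=3.2391), down 14.2600 (V=0.0000). Price 2.6189; hedge Δ=0.2996, bond B=-4.2729.
Self-financing check: at every node Δ·S+B equals the discounted successor values.

(0,0): Delta=0.2996 Bond=-4.2729
(1,0): Delta=0.0000 Bond=0.0000
(1,1): Delta=0.3400 Bond=-5.2849
V0=2.6189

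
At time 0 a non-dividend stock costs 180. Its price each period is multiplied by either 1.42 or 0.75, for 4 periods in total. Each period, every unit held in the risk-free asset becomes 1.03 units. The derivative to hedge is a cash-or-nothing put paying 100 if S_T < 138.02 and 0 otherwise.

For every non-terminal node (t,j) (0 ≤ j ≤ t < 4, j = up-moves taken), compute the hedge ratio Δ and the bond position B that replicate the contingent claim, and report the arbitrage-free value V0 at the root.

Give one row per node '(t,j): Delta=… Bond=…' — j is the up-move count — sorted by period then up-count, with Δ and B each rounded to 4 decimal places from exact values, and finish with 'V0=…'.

Since d<R<u, set p* = (R−d)/(u−d) = 0.4179; price each node as the discounted p*-expectation of its children.
Terminal values V(4,·): V(4,0)=100.0000, V(4,1)=100.0000, V(4,2)=0.0000, V(4,3)=0.0000, V(4,4)=0.0000
Node (3,0) S=75.9375: V=(p*·100.0000+(1−p*)·100.0000)/1.03=97.0874; Δ=(100.0000−100.0000)/(107.8312−56.9531)=0.0000; B=V−Δ·S=97.0874
Node (3,1) S=143.7750: V=(p*·0.0000+(1−p*)·100.0000)/1.03=56.5135; Δ=(0.0000−100.0000)/(204.1605−107.8313)=-1.0381; B=V−Δ·S=205.7673
Node (3,2) S=272.2140: V=(p*·0.0000+(1−p*)·0.0000)/1.03=0.0000; Δ=(0.0000−0.0000)/(386.5439−204.1605)=0.0000; B=V−Δ·S=0.0000
Node (3,3) S=515.3918: V=(p*·0.0000+(1−p*)·0.0000)/1.03=0.0000; Δ=(0.0000−0.0000)/(731.8564−386.5439)=0.0000; B=V−Δ·S=0.0000
Node (2,0) S=101.2500: V=(p*·56.5135+(1−p*)·97.0874)/1.03=77.7972; Δ=(56.5135−97.0874)/(143.7750−75.9375)=-0.5981; B=V−Δ·S=138.3552
Node (2,1) S=191.7000: V=(p*·0.0000+(1−p*)·56.5135)/1.03=31.9378; Δ=(0.0000−56.5135)/(272.2140−143.7750)=-0.4400; B=V−Δ·S=116.2864
Node (2,2) S=362.9520: V=(p*·0.0000+(1−p*)·0.0000)/1.03=0.0000; Δ=(0.0000−0.0000)/(515.3918−272.2140)=0.0000; B=V−Δ·S=0.0000
Node (1,0) S=135.0000: V=(p*·31.9378+(1−p*)·77.7972)/1.03=56.9244; Δ=(31.9378−77.7972)/(191.7000−101.2500)=-0.5070; B=V−Δ·S=125.3713
Node (1,1) S=255.6000: V=(p*·0.0000+(1−p*)·31.9378)/1.03=18.0492; Δ=(0.0000−31.9378)/(362.9520−191.7000)=-0.1865; B=V−Δ·S=65.7176
Node (0,0) S=180.0000: V=(p*·18.0492+(1−p*)·56.9244)/1.03=39.4932; Δ=(18.0492−56.9244)/(255.6000−135.0000)=-0.3223; B=V−Δ·S=97.5159
Root portfolio cost Δ·180+B reproduces V0=39.4932.

(0,0): Delta=-0.3223 Bond=97.5159
(1,0): Delta=-0.5070 Bond=125.3713
(1,1): Delta=-0.1865 Bond=65.7176
(2,0): Delta=-0.5981 Bond=138.3552
(2,1): Delta=-0.4400 Bond=116.2864
(2,2): Delta=0.0000 Bond=0.0000
(3,0): Delta=0.0000 Bond=97.0874
(3,1): Delta=-1.0381 Bond=205.7673
(3,2): Delta=0.0000 Bond=0.0000
(3,3): Delta=0.0000 Bond=0.0000
V0=39.4932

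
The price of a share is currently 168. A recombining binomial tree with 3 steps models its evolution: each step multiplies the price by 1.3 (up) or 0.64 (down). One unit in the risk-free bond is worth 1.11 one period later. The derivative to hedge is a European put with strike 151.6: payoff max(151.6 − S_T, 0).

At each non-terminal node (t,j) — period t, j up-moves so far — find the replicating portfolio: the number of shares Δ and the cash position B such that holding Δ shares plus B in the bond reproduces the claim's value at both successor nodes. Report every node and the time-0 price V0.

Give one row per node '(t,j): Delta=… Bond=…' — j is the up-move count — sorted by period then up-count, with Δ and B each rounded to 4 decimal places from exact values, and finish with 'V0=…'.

Since d<R<u, set p* = (R−d)/(u−d) = 0.7121; price each node as the discounted p*-expectation of its children.
Terminal payoffs: V(3,0)=107.5598, V(3,1)=62.1434, V(3,2)=0.0000, V(3,3)=0.0000
  t=2,j=0: stock 68.8128 → up 89.4566 (V=62.1434), down 44.0402 (V=107.5598). Price 67.7638; hedge Δ=-1.0000, bond B=136.5766.
  t=2,j=1: stock 139.7760 → up 181.7088 (V=0.0000), down 89.4566 (V=62.1434). Price 16.1169; hedge Δ=-0.6736, bond B=110.2735.
  t=2,j=2: stock 283.9200 → up 369.0960 (V=0.0000), down 181.7088 (V=0.0000). Price 0.0000; hedge Δ=0.0000, bond B=0.0000.
  t=1,j=0: stock 107.5200 → up 139.7760 (V=16.1169), down 68.8128 (V=67.7638). Price 27.9144; hedge Δ=-0.7278, bond B=106.1672.
  t=1,j=1: stock 218.4000 → up 283.9200 (V=0.0000), down 139.7760 (V=16.1169). Price 4.1799; hedge Δ=-0.1118, bond B=28.5995.
  t=0,j=0: stock 168.0000 → up 218.4000 (V=4.1799), down 107.5200 (V=27.9144). Price 9.9212; hedge Δ=-0.2141, bond B=45.8825.
Root portfolio cost Δ·168+B reproduces V0=9.9212.

(0,0): Delta=-0.2141 Bond=45.8825
(1,0): Delta=-0.7278 Bond=106.1672
(1,1): Delta=-0.1118 Bond=28.5995
(2,0): Delta=-1.0000 Bond=136.5766
(2,1): Delta=-0.6736 Bond=110.2735
(2,2): Delta=0.0000 Bond=0.0000
V0=9.9212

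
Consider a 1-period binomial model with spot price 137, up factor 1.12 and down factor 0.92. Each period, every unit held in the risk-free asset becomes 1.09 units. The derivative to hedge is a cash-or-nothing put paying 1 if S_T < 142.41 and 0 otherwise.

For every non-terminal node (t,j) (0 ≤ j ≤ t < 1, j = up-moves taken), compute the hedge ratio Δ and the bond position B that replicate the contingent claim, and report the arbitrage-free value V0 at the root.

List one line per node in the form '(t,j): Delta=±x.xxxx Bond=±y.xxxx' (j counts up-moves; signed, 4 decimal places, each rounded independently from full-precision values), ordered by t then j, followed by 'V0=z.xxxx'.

No-arbitrage ⇒ martingale measure with p* = (R−d)/(u−d) = 0.8500.
Terminal values V(1,·): V(1,0)=1.0000, V(1,1)=0.0000
(0,0): S=137.0000. Δ = (V_up−V_dn)/(S_up−S_dn) = (0.0000−1.0000)/(153.4400−126.0400) = -0.0365. V = [p*·0.0000 + (1−p*)·1.0000]/1.09 = 0.1376. B = V − Δ·S = 5.1376.
Self-financing check: at every node Δ·S+B equals the discounted successor values.

(0,0): Delta=-0.0365 Bond=5.1376
V0=0.1376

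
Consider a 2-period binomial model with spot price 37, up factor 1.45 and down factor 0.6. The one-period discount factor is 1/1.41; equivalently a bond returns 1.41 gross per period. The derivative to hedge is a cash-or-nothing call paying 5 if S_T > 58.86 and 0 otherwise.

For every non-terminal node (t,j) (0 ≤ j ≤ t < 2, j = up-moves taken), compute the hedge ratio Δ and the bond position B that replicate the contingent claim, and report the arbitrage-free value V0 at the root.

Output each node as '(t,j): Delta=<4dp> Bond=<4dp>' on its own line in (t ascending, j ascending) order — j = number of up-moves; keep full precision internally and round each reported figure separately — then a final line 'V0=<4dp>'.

(0,0): Delta=0.1074 Bond=-1.6917
(1,0): Delta=0.0000 Bond=0.0000
(1,1): Delta=0.1096 Bond=-2.5031
V0=2.2838

Since d<R<u, set p* = (R−d)/(u−d) = 0.9529; price each node as the discounted p*-expectation of its children.
Payoff layer (t=2): V(2,0)=0.0000, V(2,1)=0.0000, V(2,2)=5.0000
  t=1,j=0: stock 22.2000 → up 32.1900 (V=0.0000), down 13.3200 (V=0.0000). Price 0.0000; hedge Δ=0.0000, bond B=0.0000.
  t=1,j=1: stock 53.6500 → up 77.7925 (V=5.0000), down 32.1900 (V=0.0000). Price 3.3792; hedge Δ=0.1096, bond B=-2.5031.
  t=0,j=0: stock 37.0000 → up 53.6500 (V=3.3792), down 22.2000 (V=0.0000). Price 2.2838; hedge Δ=0.1074, bond B=-1.6917.
Self-financing check: at every node Δ·S+B equals the discounted successor values.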